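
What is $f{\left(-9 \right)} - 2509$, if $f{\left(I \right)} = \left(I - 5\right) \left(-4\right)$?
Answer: $-2453$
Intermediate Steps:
$f{\left(I \right)} = 20 - 4 I$ ($f{\left(I \right)} = \left(-5 + I\right) \left(-4\right) = 20 - 4 I$)
$f{\left(-9 \right)} - 2509 = \left(20 - -36\right) - 2509 = \left(20 + 36\right) - 2509 = 56 - 2509 = -2453$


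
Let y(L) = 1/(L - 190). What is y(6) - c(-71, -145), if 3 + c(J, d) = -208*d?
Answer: -5548889/184 ≈ -30157.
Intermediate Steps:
c(J, d) = -3 - 208*d
y(L) = 1/(-190 + L)
y(6) - c(-71, -145) = 1/(-190 + 6) - (-3 - 208*(-145)) = 1/(-184) - (-3 + 30160) = -1/184 - 1*30157 = -1/184 - 30157 = -5548889/184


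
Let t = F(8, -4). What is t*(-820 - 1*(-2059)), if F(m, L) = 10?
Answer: 12390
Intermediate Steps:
t = 10
t*(-820 - 1*(-2059)) = 10*(-820 - 1*(-2059)) = 10*(-820 + 2059) = 10*1239 = 12390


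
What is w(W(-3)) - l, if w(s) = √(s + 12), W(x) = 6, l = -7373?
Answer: 7373 + 3*√2 ≈ 7377.2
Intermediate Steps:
w(s) = √(12 + s)
w(W(-3)) - l = √(12 + 6) - 1*(-7373) = √18 + 7373 = 3*√2 + 7373 = 7373 + 3*√2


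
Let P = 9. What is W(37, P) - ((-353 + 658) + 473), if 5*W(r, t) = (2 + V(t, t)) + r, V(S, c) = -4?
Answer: -771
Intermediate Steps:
W(r, t) = -⅖ + r/5 (W(r, t) = ((2 - 4) + r)/5 = (-2 + r)/5 = -⅖ + r/5)
W(37, P) - ((-353 + 658) + 473) = (-⅖ + (⅕)*37) - ((-353 + 658) + 473) = (-⅖ + 37/5) - (305 + 473) = 7 - 1*778 = 7 - 778 = -771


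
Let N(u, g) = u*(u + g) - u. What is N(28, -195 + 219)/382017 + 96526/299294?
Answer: 6216994129/19055899333 ≈ 0.32625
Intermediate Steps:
N(u, g) = -u + u*(g + u) (N(u, g) = u*(g + u) - u = -u + u*(g + u))
N(28, -195 + 219)/382017 + 96526/299294 = (28*(-1 + (-195 + 219) + 28))/382017 + 96526/299294 = (28*(-1 + 24 + 28))*(1/382017) + 96526*(1/299294) = (28*51)*(1/382017) + 48263/149647 = 1428*(1/382017) + 48263/149647 = 476/127339 + 48263/149647 = 6216994129/19055899333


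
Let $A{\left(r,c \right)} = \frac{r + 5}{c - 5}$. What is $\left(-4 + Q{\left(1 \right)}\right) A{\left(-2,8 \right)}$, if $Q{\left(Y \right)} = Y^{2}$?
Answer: $-3$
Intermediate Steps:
$A{\left(r,c \right)} = \frac{5 + r}{-5 + c}$
$\left(-4 + Q{\left(1 \right)}\right) A{\left(-2,8 \right)} = \left(-4 + 1^{2}\right) \frac{5 - 2}{-5 + 8} = \left(-4 + 1\right) \frac{1}{3} \cdot 3 = - 3 \cdot \frac{1}{3} \cdot 3 = \left(-3\right) 1 = -3$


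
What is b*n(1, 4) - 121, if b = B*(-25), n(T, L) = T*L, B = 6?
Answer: -721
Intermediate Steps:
n(T, L) = L*T
b = -150 (b = 6*(-25) = -150)
b*n(1, 4) - 121 = -600 - 121 = -721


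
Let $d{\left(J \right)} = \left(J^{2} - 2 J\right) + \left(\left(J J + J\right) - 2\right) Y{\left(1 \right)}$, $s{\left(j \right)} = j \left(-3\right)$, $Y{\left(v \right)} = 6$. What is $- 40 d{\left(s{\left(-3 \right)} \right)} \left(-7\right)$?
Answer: $165480$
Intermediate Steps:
$s{\left(j \right)} = - 3 j$
$d{\left(J \right)} = -12 + 4 J + 7 J^{2}$ ($d{\left(J \right)} = \left(J^{2} - 2 J\right) + \left(\left(J J + J\right) - 2\right) 6 = \left(J^{2} - 2 J\right) + \left(\left(J^{2} + J\right) - 2\right) 6 = \left(J^{2} - 2 J\right) + \left(\left(J + J^{2}\right) - 2\right) 6 = \left(J^{2} - 2 J\right) + \left(-2 + J + J^{2}\right) 6 = \left(J^{2} - 2 J\right) + \left(-12 + 6 J + 6 J^{2}\right) = -12 + 4 J + 7 J^{2}$)
$- 40 d{\left(s{\left(-3 \right)} \right)} \left(-7\right) = - 40 \left(-12 + 4 \left(\left(-3\right) \left(-3\right)\right) + 7 \left(\left(-3\right) \left(-3\right)\right)^{2}\right) \left(-7\right) = - 40 \left(-12 + 4 \cdot 9 + 7 \cdot 9^{2}\right) \left(-7\right) = - 40 \left(-12 + 36 + 7 \cdot 81\right) \left(-7\right) = - 40 \left(-12 + 36 + 567\right) \left(-7\right) = \left(-40\right) 591 \left(-7\right) = \left(-23640\right) \left(-7\right) = 165480$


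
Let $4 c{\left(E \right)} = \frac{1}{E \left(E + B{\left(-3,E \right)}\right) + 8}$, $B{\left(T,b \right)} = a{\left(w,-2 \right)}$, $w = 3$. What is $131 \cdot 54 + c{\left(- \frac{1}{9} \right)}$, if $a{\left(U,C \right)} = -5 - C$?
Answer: $\frac{19128177}{2704} \approx 7074.0$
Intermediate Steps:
$B{\left(T,b \right)} = -3$ ($B{\left(T,b \right)} = -5 - -2 = -5 + 2 = -3$)
$c{\left(E \right)} = \frac{1}{4 \left(8 + E \left(-3 + E\right)\right)}$ ($c{\left(E \right)} = \frac{1}{4 \left(E \left(E - 3\right) + 8\right)} = \frac{1}{4 \left(E \left(-3 + E\right) + 8\right)} = \frac{1}{4 \left(8 + E \left(-3 + E\right)\right)}$)
$131 \cdot 54 + c{\left(- \frac{1}{9} \right)} = 131 \cdot 54 + \frac{1}{4 \left(8 + \left(- \frac{1}{9}\right)^{2} - 3 \left(- \frac{1}{9}\right)\right)} = 7074 + \frac{1}{4 \left(8 + \left(\left(-1\right) \frac{1}{9}\right)^{2} - 3 \left(\left(-1\right) \frac{1}{9}\right)\right)} = 7074 + \frac{1}{4 \left(8 + \left(- \frac{1}{9}\right)^{2} - - \frac{1}{3}\right)} = 7074 + \frac{1}{4 \left(8 + \frac{1}{81} + \frac{1}{3}\right)} = 7074 + \frac{1}{4 \cdot \frac{676}{81}} = 7074 + \frac{1}{4} \cdot \frac{81}{676} = 7074 + \frac{81}{2704} = \frac{19128177}{2704}$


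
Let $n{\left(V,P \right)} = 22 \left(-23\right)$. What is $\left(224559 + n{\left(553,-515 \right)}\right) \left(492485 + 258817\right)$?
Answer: $168331467006$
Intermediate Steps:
$n{\left(V,P \right)} = -506$
$\left(224559 + n{\left(553,-515 \right)}\right) \left(492485 + 258817\right) = \left(224559 - 506\right) \left(492485 + 258817\right) = 224053 \cdot 751302 = 168331467006$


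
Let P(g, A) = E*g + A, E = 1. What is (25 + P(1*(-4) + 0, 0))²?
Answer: 441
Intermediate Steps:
P(g, A) = A + g (P(g, A) = 1*g + A = g + A = A + g)
(25 + P(1*(-4) + 0, 0))² = (25 + (0 + (1*(-4) + 0)))² = (25 + (0 + (-4 + 0)))² = (25 + (0 - 4))² = (25 - 4)² = 21² = 441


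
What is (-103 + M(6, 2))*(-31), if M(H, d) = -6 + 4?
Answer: 3255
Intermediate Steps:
M(H, d) = -2
(-103 + M(6, 2))*(-31) = (-103 - 2)*(-31) = -105*(-31) = 3255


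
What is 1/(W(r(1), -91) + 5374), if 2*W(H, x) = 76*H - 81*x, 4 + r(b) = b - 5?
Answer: 2/17511 ≈ 0.00011421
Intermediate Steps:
r(b) = -9 + b (r(b) = -4 + (b - 5) = -4 + (-5 + b) = -9 + b)
W(H, x) = 38*H - 81*x/2 (W(H, x) = (76*H - 81*x)/2 = (-81*x + 76*H)/2 = 38*H - 81*x/2)
1/(W(r(1), -91) + 5374) = 1/((38*(-9 + 1) - 81/2*(-91)) + 5374) = 1/((38*(-8) + 7371/2) + 5374) = 1/((-304 + 7371/2) + 5374) = 1/(6763/2 + 5374) = 1/(17511/2) = 2/17511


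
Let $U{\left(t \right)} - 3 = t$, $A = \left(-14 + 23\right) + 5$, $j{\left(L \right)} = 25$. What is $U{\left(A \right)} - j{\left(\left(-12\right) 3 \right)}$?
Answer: $-8$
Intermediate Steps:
$A = 14$ ($A = 9 + 5 = 14$)
$U{\left(t \right)} = 3 + t$
$U{\left(A \right)} - j{\left(\left(-12\right) 3 \right)} = \left(3 + 14\right) - 25 = 17 - 25 = -8$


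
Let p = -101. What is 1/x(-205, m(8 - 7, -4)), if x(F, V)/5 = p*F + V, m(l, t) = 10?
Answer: 1/103575 ≈ 9.6548e-6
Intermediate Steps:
x(F, V) = -505*F + 5*V (x(F, V) = 5*(-101*F + V) = 5*(V - 101*F) = -505*F + 5*V)
1/x(-205, m(8 - 7, -4)) = 1/(-505*(-205) + 5*10) = 1/(103525 + 50) = 1/103575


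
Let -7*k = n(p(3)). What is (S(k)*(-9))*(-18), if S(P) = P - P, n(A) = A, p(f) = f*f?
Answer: 0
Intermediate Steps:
p(f) = f²
k = -9/7 (k = -⅐*3² = -⅐*9 = -9/7 ≈ -1.2857)
S(P) = 0
(S(k)*(-9))*(-18) = (0*(-9))*(-18) = 0*(-18) = 0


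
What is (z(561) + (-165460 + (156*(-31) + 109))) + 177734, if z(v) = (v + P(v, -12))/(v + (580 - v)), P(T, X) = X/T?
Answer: 818652523/108460 ≈ 7548.0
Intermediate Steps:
z(v) = -3/(145*v) + v/580 (z(v) = (v - 12/v)/(v + (580 - v)) = (v - 12/v)/580 = (v - 12/v)*(1/580) = -3/(145*v) + v/580)
(z(561) + (-165460 + (156*(-31) + 109))) + 177734 = ((1/580)*(-12 + 561²)/561 + (-165460 + (156*(-31) + 109))) + 177734 = ((1/580)*(1/561)*(-12 + 314721) + (-165460 + (-4836 + 109))) + 177734 = ((1/580)*(1/561)*314709 + (-165460 - 4727)) + 177734 = (104903/108460 - 170187) + 177734 = -18458377117/108460 + 177734 = 818652523/108460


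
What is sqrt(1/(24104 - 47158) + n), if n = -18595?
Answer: I*sqrt(9882999226074)/23054 ≈ 136.36*I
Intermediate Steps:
sqrt(1/(24104 - 47158) + n) = sqrt(1/(24104 - 47158) - 18595) = sqrt(1/(-23054) - 18595) = sqrt(-1/23054 - 18595) = sqrt(-428689131/23054) = I*sqrt(9882999226074)/23054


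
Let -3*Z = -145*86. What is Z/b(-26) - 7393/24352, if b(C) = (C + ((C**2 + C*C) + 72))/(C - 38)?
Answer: -9732925201/51066144 ≈ -190.59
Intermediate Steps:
Z = 12470/3 (Z = -(-145)*86/3 = -1/3*(-12470) = 12470/3 ≈ 4156.7)
b(C) = (72 + C + 2*C**2)/(-38 + C) (b(C) = (C + ((C**2 + C**2) + 72))/(-38 + C) = (C + (2*C**2 + 72))/(-38 + C) = (C + (72 + 2*C**2))/(-38 + C) = (72 + C + 2*C**2)/(-38 + C))
Z/b(-26) - 7393/24352 = 12470/(3*(((72 - 26 + 2*(-26)**2)/(-38 - 26)))) - 7393/24352 = 12470/(3*(((72 - 26 + 2*676)/(-64)))) - 7393*1/24352 = 12470/(3*((-(72 - 26 + 1352)/64))) - 7393/24352 = 12470/(3*((-1/64*1398))) - 7393/24352 = 12470/(3*(-699/32)) - 7393/24352 = (12470/3)*(-32/699) - 7393/24352 = -399040/2097 - 7393/24352 = -9732925201/51066144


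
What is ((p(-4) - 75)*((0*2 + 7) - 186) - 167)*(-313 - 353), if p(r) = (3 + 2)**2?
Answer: -5849478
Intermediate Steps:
p(r) = 25 (p(r) = 5**2 = 25)
((p(-4) - 75)*((0*2 + 7) - 186) - 167)*(-313 - 353) = ((25 - 75)*((0*2 + 7) - 186) - 167)*(-313 - 353) = (-50*((0 + 7) - 186) - 167)*(-666) = (-50*(7 - 186) - 167)*(-666) = (-50*(-179) - 167)*(-666) = (8950 - 167)*(-666) = 8783*(-666) = -5849478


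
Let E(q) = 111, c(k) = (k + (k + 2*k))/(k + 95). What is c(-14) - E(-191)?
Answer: -9047/81 ≈ -111.69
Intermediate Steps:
c(k) = 4*k/(95 + k) (c(k) = (k + 3*k)/(95 + k) = (4*k)/(95 + k) = 4*k/(95 + k))
c(-14) - E(-191) = 4*(-14)/(95 - 14) - 1*111 = 4*(-14)/81 - 111 = 4*(-14)*(1/81) - 111 = -56/81 - 111 = -9047/81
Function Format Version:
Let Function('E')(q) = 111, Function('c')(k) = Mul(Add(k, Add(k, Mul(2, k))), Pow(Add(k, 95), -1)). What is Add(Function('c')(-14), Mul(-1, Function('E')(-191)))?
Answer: Rational(-9047, 81) ≈ -111.69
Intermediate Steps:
Function('c')(k) = Mul(4, k, Pow(Add(95, k), -1)) (Function('c')(k) = Mul(Add(k, Mul(3, k)), Pow(Add(95, k), -1)) = Mul(Mul(4, k), Pow(Add(95, k), -1)) = Mul(4, k, Pow(Add(95, k), -1)))
Add(Function('c')(-14), Mul(-1, Function('E')(-191))) = Add(Mul(4, -14, Pow(Add(95, -14), -1)), Mul(-1, 111)) = Add(Mul(4, -14, Pow(81, -1)), -111) = Add(Mul(4, -14, Rational(1, 81)), -111) = Add(Rational(-56, 81), -111) = Rational(-9047, 81)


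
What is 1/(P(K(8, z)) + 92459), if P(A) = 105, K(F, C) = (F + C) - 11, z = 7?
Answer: 1/92564 ≈ 1.0803e-5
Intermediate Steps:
K(F, C) = -11 + C + F (K(F, C) = (C + F) - 11 = -11 + C + F)
1/(P(K(8, z)) + 92459) = 1/(105 + 92459) = 1/92564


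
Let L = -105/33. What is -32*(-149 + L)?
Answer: 53568/11 ≈ 4869.8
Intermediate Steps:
L = -35/11 (L = -105*1/33 = -35/11 ≈ -3.1818)
-32*(-149 + L) = -32*(-149 - 35/11) = -32*(-1674/11) = 53568/11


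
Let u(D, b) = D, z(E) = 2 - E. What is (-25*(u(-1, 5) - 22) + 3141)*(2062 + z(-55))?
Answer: 7874204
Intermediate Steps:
(-25*(u(-1, 5) - 22) + 3141)*(2062 + z(-55)) = (-25*(-1 - 22) + 3141)*(2062 + (2 - 1*(-55))) = (-25*(-23) + 3141)*(2062 + (2 + 55)) = (575 + 3141)*(2062 + 57) = 3716*2119 = 7874204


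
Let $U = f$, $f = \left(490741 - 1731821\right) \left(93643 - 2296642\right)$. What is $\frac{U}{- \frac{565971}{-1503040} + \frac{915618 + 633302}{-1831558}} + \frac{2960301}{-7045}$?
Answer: $- \frac{3787548941541579381427397613}{649891187718085} \approx -5.828 \cdot 10^{12}$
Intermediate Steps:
$f = 2734097998920$ ($f = \left(-1241080\right) \left(-2202999\right) = 2734097998920$)
$U = 2734097998920$
$\frac{U}{- \frac{565971}{-1503040} + \frac{915618 + 633302}{-1831558}} + \frac{2960301}{-7045} = \frac{2734097998920}{- \frac{565971}{-1503040} + \frac{915618 + 633302}{-1831558}} + \frac{2960301}{-7045} = \frac{2734097998920}{\left(-565971\right) \left(- \frac{1}{1503040}\right) + 1548920 \left(- \frac{1}{1831558}\right)} + 2960301 \left(- \frac{1}{7045}\right) = \frac{2734097998920}{\frac{80853}{214720} - \frac{774460}{915779}} - \frac{2960301}{7045} = \frac{2734097998920}{- \frac{92248571713}{196636066880}} - \frac{2960301}{7045} = 2734097998920 \left(- \frac{196636066880}{92248571713}\right) - \frac{2960301}{7045} = - \frac{537622276972107287769600}{92248571713} - \frac{2960301}{7045} = - \frac{3787548941541579381427397613}{649891187718085}$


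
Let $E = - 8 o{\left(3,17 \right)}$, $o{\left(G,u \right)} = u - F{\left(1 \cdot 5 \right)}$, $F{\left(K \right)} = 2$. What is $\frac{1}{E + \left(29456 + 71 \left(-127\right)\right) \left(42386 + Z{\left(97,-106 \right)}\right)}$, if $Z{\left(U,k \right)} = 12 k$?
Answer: $\frac{1}{840328926} \approx 1.19 \cdot 10^{-9}$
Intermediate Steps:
$o{\left(G,u \right)} = -2 + u$ ($o{\left(G,u \right)} = u - 2 = -2 + u$)
$E = -120$ ($E = - 8 \left(-2 + 17\right) = \left(-8\right) 15 = -120$)
$\frac{1}{E + \left(29456 + 71 \left(-127\right)\right) \left(42386 + Z{\left(97,-106 \right)}\right)} = \frac{1}{-120 + \left(29456 + 71 \left(-127\right)\right) \left(42386 + 12 \left(-106\right)\right)} = \frac{1}{-120 + \left(29456 - 9017\right) \left(42386 - 1272\right)} = \frac{1}{-120 + 20439 \cdot 41114} = \frac{1}{-120 + 840329046} = \frac{1}{840328926}$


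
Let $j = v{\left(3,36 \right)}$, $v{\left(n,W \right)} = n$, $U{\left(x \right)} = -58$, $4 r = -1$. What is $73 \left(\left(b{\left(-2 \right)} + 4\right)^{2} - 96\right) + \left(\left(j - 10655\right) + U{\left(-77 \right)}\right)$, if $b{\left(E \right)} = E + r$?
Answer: $- \frac{279911}{16} \approx -17494.0$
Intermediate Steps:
$r = - \frac{1}{4}$ ($r = \frac{1}{4} \left(-1\right) = - \frac{1}{4} \approx -0.25$)
$b{\left(E \right)} = - \frac{1}{4} + E$ ($b{\left(E \right)} = E - \frac{1}{4} = - \frac{1}{4} + E$)
$j = 3$
$73 \left(\left(b{\left(-2 \right)} + 4\right)^{2} - 96\right) + \left(\left(j - 10655\right) + U{\left(-77 \right)}\right) = 73 \left(\left(\left(- \frac{1}{4} - 2\right) + 4\right)^{2} - 96\right) + \left(\left(3 - 10655\right) - 58\right) = 73 \left(\left(- \frac{9}{4} + 4\right)^{2} - 96\right) - 10710 = 73 \left(\left(\frac{7}{4}\right)^{2} - 96\right) - 10710 = 73 \left(\frac{49}{16} - 96\right) - 10710 = 73 \left(- \frac{1487}{16}\right) - 10710 = - \frac{108551}{16} - 10710 = - \frac{279911}{16}$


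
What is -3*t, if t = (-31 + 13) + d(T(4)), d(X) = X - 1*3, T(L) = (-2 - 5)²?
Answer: -84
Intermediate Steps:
T(L) = 49 (T(L) = (-7)² = 49)
d(X) = -3 + X (d(X) = X - 3 = -3 + X)
t = 28 (t = (-31 + 13) + (-3 + 49) = -18 + 46 = 28)
-3*t = -3*28 = -84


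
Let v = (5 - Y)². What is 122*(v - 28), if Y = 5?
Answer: -3416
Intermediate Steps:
v = 0 (v = (5 - 1*5)² = (5 - 5)² = 0² = 0)
122*(v - 28) = 122*(0 - 28) = 122*(-28) = -3416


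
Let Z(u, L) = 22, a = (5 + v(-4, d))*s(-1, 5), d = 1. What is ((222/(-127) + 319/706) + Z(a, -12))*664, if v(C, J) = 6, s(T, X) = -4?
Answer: 616306540/44831 ≈ 13747.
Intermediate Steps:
a = -44 (a = (5 + 6)*(-4) = 11*(-4) = -44)
((222/(-127) + 319/706) + Z(a, -12))*664 = ((222/(-127) + 319/706) + 22)*664 = ((222*(-1/127) + 319*(1/706)) + 22)*664 = ((-222/127 + 319/706) + 22)*664 = (-116219/89662 + 22)*664 = (1856345/89662)*664 = 616306540/44831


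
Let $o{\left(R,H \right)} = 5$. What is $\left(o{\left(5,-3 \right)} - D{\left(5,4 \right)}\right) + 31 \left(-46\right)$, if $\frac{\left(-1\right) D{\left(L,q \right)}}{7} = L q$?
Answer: $-1281$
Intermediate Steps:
$D{\left(L,q \right)} = - 7 L q$
$\left(o{\left(5,-3 \right)} - D{\left(5,4 \right)}\right) + 31 \left(-46\right) = \left(5 - \left(-7\right) 5 \cdot 4\right) + 31 \left(-46\right) = \left(5 - -140\right) - 1426 = \left(5 + 140\right) - 1426 = 145 - 1426 = -1281$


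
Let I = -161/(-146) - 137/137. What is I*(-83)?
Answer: -1245/146 ≈ -8.5274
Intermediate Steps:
I = 15/146 (I = -161*(-1/146) - 137*1/137 = 161/146 - 1 = 15/146 ≈ 0.10274)
I*(-83) = (15/146)*(-83) = -1245/146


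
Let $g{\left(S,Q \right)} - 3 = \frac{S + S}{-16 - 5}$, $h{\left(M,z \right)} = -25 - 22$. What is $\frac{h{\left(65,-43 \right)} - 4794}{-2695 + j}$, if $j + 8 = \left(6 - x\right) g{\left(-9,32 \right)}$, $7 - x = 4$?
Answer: $\frac{33887}{18840} \approx 1.7987$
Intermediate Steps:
$x = 3$ ($x = 7 - 4 = 3$)
$h{\left(M,z \right)} = -47$
$g{\left(S,Q \right)} = 3 - \frac{2 S}{21}$ ($g{\left(S,Q \right)} = 3 + \frac{S + S}{-16 - 5} = 3 + \frac{2 S}{-21} = 3 + 2 S \left(- \frac{1}{21}\right) = 3 - \frac{2 S}{21}$)
$j = \frac{25}{7}$ ($j = -8 + \left(6 - 3\right) \left(3 - - \frac{6}{7}\right) = -8 + \left(6 - 3\right) \left(3 + \frac{6}{7}\right) = -8 + 3 \cdot \frac{27}{7} = -8 + \frac{81}{7} = \frac{25}{7} \approx 3.5714$)
$\frac{h{\left(65,-43 \right)} - 4794}{-2695 + j} = \frac{-47 - 4794}{-2695 + \frac{25}{7}} = - \frac{4841}{- \frac{18840}{7}} = \left(-4841\right) \left(- \frac{7}{18840}\right) = \frac{33887}{18840}$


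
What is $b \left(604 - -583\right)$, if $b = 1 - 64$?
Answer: $-74781$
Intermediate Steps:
$b = -63$ ($b = 1 - 64 = -63$)
$b \left(604 - -583\right) = - 63 \left(604 - -583\right) = - 63 \left(604 + 583\right) = \left(-63\right) 1187 = -74781$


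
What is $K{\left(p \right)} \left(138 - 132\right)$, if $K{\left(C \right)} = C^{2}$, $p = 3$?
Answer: $54$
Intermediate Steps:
$K{\left(p \right)} \left(138 - 132\right) = 3^{2} \left(138 - 132\right) = 9 \cdot 6 = 54$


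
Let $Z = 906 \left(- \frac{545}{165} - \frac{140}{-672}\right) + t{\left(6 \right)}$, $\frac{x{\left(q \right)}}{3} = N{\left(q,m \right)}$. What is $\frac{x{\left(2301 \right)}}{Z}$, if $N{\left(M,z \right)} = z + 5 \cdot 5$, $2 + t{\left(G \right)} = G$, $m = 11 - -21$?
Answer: $- \frac{7524}{123191} \approx -0.061076$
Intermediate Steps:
$m = 32$ ($m = 11 + 21 = 32$)
$t{\left(G \right)} = -2 + G$
$N{\left(M,z \right)} = 25 + z$ ($N{\left(M,z \right)} = z + 25 = 25 + z$)
$x{\left(q \right)} = 171$ ($x{\left(q \right)} = 3 \left(25 + 32\right) = 3 \cdot 57 = 171$)
$Z = - \frac{123191}{44}$ ($Z = 906 \left(- \frac{545}{165} - \frac{140}{-672}\right) + \left(-2 + 6\right) = 906 \left(\left(-545\right) \frac{1}{165} - - \frac{5}{24}\right) + 4 = 906 \left(- \frac{109}{33} + \frac{5}{24}\right) + 4 = 906 \left(- \frac{817}{264}\right) + 4 = - \frac{123367}{44} + 4 = - \frac{123191}{44} \approx -2799.8$)
$\frac{x{\left(2301 \right)}}{Z} = \frac{171}{- \frac{123191}{44}} = 171 \left(- \frac{44}{123191}\right) = - \frac{7524}{123191}$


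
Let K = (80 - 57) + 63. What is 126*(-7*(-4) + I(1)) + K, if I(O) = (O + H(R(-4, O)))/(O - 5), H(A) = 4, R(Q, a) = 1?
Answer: 6913/2 ≈ 3456.5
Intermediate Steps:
K = 86 (K = 23 + 63 = 86)
I(O) = (4 + O)/(-5 + O) (I(O) = (O + 4)/(O - 5) = (4 + O)/(-5 + O))
126*(-7*(-4) + I(1)) + K = 126*(-7*(-4) + (4 + 1)/(-5 + 1)) + 86 = 126*(28 + 5/(-4)) + 86 = 126*(28 - ¼*5) + 86 = 126*(28 - 5/4) + 86 = 126*(107/4) + 86 = 6741/2 + 86 = 6913/2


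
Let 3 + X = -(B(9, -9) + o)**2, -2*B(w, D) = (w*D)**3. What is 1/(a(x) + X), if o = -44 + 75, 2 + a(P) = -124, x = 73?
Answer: -4/282495439525 ≈ -1.4160e-11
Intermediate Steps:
B(w, D) = -D**3*w**3/2
a(P) = -126 (a(P) = -2 - 124 = -126)
o = 31
X = -282495439021/4 (X = -3 - (-1/2*(-9)**3*9**3 + 31)**2 = -3 - (-1/2*(-729)*729 + 31)**2 = -3 - (531441/2 + 31)**2 = -3 - (531503/2)**2 = -3 - 1*282495439009/4 = -3 - 282495439009/4 = -282495439021/4 ≈ -7.0624e+10)
1/(a(x) + X) = 1/(-126 - 282495439021/4) = 1/(-282495439525/4) = -4/282495439525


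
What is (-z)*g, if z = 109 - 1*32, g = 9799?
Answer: -754523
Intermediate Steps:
z = 77 (z = 109 - 32 = 77)
(-z)*g = -1*77*9799 = -77*9799 = -754523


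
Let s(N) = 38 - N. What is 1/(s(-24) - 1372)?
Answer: -1/1310 ≈ -0.00076336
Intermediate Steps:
1/(s(-24) - 1372) = 1/((38 - 1*(-24)) - 1372) = 1/((38 + 24) - 1372) = 1/(62 - 1372) = 1/(-1310) = -1/1310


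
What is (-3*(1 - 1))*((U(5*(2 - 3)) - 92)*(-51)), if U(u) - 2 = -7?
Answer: 0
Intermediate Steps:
U(u) = -5 (U(u) = 2 - 7 = -5)
(-3*(1 - 1))*((U(5*(2 - 3)) - 92)*(-51)) = (-3*(1 - 1))*((-5 - 92)*(-51)) = (-3*0)*(-97*(-51)) = 0*4947 = 0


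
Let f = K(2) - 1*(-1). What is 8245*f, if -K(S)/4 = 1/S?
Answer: -8245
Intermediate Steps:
K(S) = -4/S
f = -1 (f = -4/2 - 1*(-1) = -4*½ + 1 = -2 + 1 = -1)
8245*f = 8245*(-1) = -8245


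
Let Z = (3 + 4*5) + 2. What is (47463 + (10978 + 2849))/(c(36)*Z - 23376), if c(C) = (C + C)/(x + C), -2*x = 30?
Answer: -71505/27172 ≈ -2.6316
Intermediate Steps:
x = -15 (x = -½*30 = -15)
c(C) = 2*C/(-15 + C) (c(C) = (C + C)/(-15 + C) = (2*C)/(-15 + C) = 2*C/(-15 + C))
Z = 25 (Z = (3 + 20) + 2 = 23 + 2 = 25)
(47463 + (10978 + 2849))/(c(36)*Z - 23376) = (47463 + (10978 + 2849))/((2*36/(-15 + 36))*25 - 23376) = (47463 + 13827)/((2*36/21)*25 - 23376) = 61290/((2*36*(1/21))*25 - 23376) = 61290/((24/7)*25 - 23376) = 61290/(600/7 - 23376) = 61290/(-163032/7) = 61290*(-7/163032) = -71505/27172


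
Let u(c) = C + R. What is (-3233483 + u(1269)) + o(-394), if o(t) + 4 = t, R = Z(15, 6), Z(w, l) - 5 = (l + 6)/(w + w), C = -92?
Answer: -16169838/5 ≈ -3.2340e+6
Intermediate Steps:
Z(w, l) = 5 + (6 + l)/(2*w) (Z(w, l) = 5 + (l + 6)/(w + w) = 5 + (6 + l)/((2*w)) = 5 + (6 + l)*(1/(2*w)) = 5 + (6 + l)/(2*w))
R = 27/5 (R = (½)*(6 + 6 + 10*15)/15 = (½)*(1/15)*(6 + 6 + 150) = (½)*(1/15)*162 = 27/5 ≈ 5.4000)
u(c) = -433/5 (u(c) = -92 + 27/5 = -433/5)
o(t) = -4 + t
(-3233483 + u(1269)) + o(-394) = (-3233483 - 433/5) + (-4 - 394) = -16167848/5 - 398 = -16169838/5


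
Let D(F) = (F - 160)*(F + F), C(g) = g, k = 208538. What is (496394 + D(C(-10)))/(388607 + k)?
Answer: 499794/597145 ≈ 0.83697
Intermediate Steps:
D(F) = 2*F*(-160 + F) (D(F) = (-160 + F)*(2*F) = 2*F*(-160 + F))
(496394 + D(C(-10)))/(388607 + k) = (496394 + 2*(-10)*(-160 - 10))/(388607 + 208538) = (496394 + 2*(-10)*(-170))/597145 = (496394 + 3400)*(1/597145) = 499794*(1/597145) = 499794/597145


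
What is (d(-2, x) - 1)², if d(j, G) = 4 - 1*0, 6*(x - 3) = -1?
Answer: 9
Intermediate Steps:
x = 17/6 (x = 3 + (⅙)*(-1) = 3 - ⅙ = 17/6 ≈ 2.8333)
d(j, G) = 4 (d(j, G) = 4 + 0 = 4)
(d(-2, x) - 1)² = (4 - 1)² = 3² = 9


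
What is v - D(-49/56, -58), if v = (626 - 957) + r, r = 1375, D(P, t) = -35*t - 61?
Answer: -925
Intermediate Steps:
D(P, t) = -61 - 35*t
v = 1044 (v = (626 - 957) + 1375 = -331 + 1375 = 1044)
v - D(-49/56, -58) = 1044 - (-61 - 35*(-58)) = 1044 - (-61 + 2030) = 1044 - 1*1969 = 1044 - 1969 = -925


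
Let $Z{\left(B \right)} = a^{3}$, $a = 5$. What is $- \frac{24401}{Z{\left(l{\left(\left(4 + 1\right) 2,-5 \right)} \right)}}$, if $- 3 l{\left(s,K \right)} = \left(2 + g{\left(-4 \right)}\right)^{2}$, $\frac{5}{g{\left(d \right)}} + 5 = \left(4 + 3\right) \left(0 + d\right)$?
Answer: $- \frac{24401}{125} \approx -195.21$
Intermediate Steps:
$g{\left(d \right)} = \frac{5}{-5 + 7 d}$ ($g{\left(d \right)} = \frac{5}{-5 + \left(4 + 3\right) \left(0 + d\right)} = \frac{5}{-5 + 7 d}$)
$l{\left(s,K \right)} = - \frac{3721}{3267}$ ($l{\left(s,K \right)} = - \frac{\left(2 + \frac{5}{-5 + 7 \left(-4\right)}\right)^{2}}{3} = - \frac{\left(2 + \frac{5}{-5 - 28}\right)^{2}}{3} = - \frac{\left(2 + \frac{5}{-33}\right)^{2}}{3} = - \frac{\left(2 + 5 \left(- \frac{1}{33}\right)\right)^{2}}{3} = - \frac{\left(2 - \frac{5}{33}\right)^{2}}{3} = - \frac{\left(\frac{61}{33}\right)^{2}}{3} = \left(- \frac{1}{3}\right) \frac{3721}{1089} = - \frac{3721}{3267}$)
$Z{\left(B \right)} = 125$ ($Z{\left(B \right)} = 5^{3} = 125$)
$- \frac{24401}{Z{\left(l{\left(\left(4 + 1\right) 2,-5 \right)} \right)}} = - \frac{24401}{125}$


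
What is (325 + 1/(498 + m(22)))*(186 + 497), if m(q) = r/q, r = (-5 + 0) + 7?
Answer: 1216208538/5479 ≈ 2.2198e+5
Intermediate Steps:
r = 2 (r = -5 + 7 = 2)
m(q) = 2/q
(325 + 1/(498 + m(22)))*(186 + 497) = (325 + 1/(498 + 2/22))*(186 + 497) = (325 + 1/(498 + 2*(1/22)))*683 = (325 + 1/(498 + 1/11))*683 = (325 + 1/(5479/11))*683 = (325 + 11/5479)*683 = (1780686/5479)*683 = 1216208538/5479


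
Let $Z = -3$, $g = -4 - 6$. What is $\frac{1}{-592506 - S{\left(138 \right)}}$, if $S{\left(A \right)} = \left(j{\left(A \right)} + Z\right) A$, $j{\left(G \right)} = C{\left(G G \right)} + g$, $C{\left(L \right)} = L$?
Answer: $- \frac{1}{3218784} \approx -3.1068 \cdot 10^{-7}$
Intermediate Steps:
$g = -10$ ($g = -4 - 6 = -10$)
$j{\left(G \right)} = -10 + G^{2}$ ($j{\left(G \right)} = G G - 10 = G^{2} - 10 = -10 + G^{2}$)
$S{\left(A \right)} = A \left(-13 + A^{2}\right)$ ($S{\left(A \right)} = \left(\left(-10 + A^{2}\right) - 3\right) A = \left(-13 + A^{2}\right) A = A \left(-13 + A^{2}\right)$)
$\frac{1}{-592506 - S{\left(138 \right)}} = \frac{1}{-592506 - 138 \left(-13 + 138^{2}\right)} = \frac{1}{-592506 - 138 \left(-13 + 19044\right)} = \frac{1}{-592506 - 138 \cdot 19031} = \frac{1}{-592506 - 2626278} = \frac{1}{-3218784} = - \frac{1}{3218784}$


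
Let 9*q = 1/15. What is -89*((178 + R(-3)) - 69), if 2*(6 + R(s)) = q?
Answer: -2475179/270 ≈ -9167.3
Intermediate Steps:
q = 1/135 (q = (⅑)/15 = (⅑)*(1/15) = 1/135 ≈ 0.0074074)
R(s) = -1619/270 (R(s) = -6 + (½)*(1/135) = -6 + 1/270 = -1619/270)
-89*((178 + R(-3)) - 69) = -89*((178 - 1619/270) - 69) = -89*(46441/270 - 69) = -89*27811/270 = -2475179/270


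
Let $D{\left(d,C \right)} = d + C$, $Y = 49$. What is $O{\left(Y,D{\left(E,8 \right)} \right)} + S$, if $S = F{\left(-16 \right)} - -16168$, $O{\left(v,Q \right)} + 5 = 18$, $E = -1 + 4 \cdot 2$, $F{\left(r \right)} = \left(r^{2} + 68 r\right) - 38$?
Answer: $15311$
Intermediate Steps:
$F{\left(r \right)} = -38 + r^{2} + 68 r$
$E = 7$ ($E = -1 + 8 = 7$)
$D{\left(d,C \right)} = C + d$
$O{\left(v,Q \right)} = 13$ ($O{\left(v,Q \right)} = -5 + 18 = 13$)
$S = 15298$ ($S = \left(-38 + \left(-16\right)^{2} + 68 \left(-16\right)\right) - -16168 = \left(-38 + 256 - 1088\right) + 16168 = -870 + 16168 = 15298$)
$O{\left(Y,D{\left(E,8 \right)} \right)} + S = 13 + 15298 = 15311$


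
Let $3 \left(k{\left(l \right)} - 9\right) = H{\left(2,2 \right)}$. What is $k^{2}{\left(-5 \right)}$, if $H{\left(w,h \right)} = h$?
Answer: $\frac{841}{9} \approx 93.444$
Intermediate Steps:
$k{\left(l \right)} = \frac{29}{3}$ ($k{\left(l \right)} = 9 + \frac{1}{3} \cdot 2 = 9 + \frac{2}{3} = \frac{29}{3}$)
$k^{2}{\left(-5 \right)} = \left(\frac{29}{3}\right)^{2} = \frac{841}{9}$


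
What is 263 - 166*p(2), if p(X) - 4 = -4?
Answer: 263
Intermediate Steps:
p(X) = 0 (p(X) = 4 - 4 = 0)
263 - 166*p(2) = 263 - 166*0 = 263 + 0 = 263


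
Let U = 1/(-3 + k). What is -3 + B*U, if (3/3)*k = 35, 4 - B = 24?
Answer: -29/8 ≈ -3.6250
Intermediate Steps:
B = -20 (B = 4 - 1*24 = 4 - 24 = -20)
k = 35
U = 1/32 (U = 1/(-3 + 35) = 1/32 ≈ 0.031250)
-3 + B*U = -3 - 20*1/32 = -3 - 5/8 = -29/8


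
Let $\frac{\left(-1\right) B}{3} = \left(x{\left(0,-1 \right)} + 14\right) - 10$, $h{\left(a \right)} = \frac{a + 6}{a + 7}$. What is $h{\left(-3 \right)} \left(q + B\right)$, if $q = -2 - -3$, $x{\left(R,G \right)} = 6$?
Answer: $- \frac{87}{4} \approx -21.75$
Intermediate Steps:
$h{\left(a \right)} = \frac{6 + a}{7 + a}$
$B = -30$ ($B = - 3 \left(\left(6 + 14\right) - 10\right) = - 3 \left(20 - 10\right) = \left(-3\right) 10 = -30$)
$q = 1$ ($q = -2 + 3 = 1$)
$h{\left(-3 \right)} \left(q + B\right) = \frac{6 - 3}{7 - 3} \left(1 - 30\right) = \frac{1}{4} \cdot 3 \left(-29\right) = \frac{3}{4} \left(-29\right) = - \frac{87}{4}$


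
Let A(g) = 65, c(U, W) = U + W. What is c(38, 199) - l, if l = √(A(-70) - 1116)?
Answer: 237 - I*√1051 ≈ 237.0 - 32.419*I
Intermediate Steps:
l = I*√1051 (l = √(65 - 1116) = √(-1051) = I*√1051 ≈ 32.419*I)
c(38, 199) - l = (38 + 199) - I*√1051 = 237 - I*√1051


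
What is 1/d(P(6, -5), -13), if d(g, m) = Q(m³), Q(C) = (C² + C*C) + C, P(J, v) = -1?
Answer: 1/9651421 ≈ 1.0361e-7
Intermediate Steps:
Q(C) = C + 2*C² (Q(C) = (C² + C²) + C = 2*C² + C = C + 2*C²)
d(g, m) = m³*(1 + 2*m³)
1/d(P(6, -5), -13) = 1/((-13)³ + 2*(-13)⁶) = 1/(-2197 + 2*4826809) = 1/(-2197 + 9653618) = 1/9651421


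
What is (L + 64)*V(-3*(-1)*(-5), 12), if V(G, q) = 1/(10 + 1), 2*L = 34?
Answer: 81/11 ≈ 7.3636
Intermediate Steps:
L = 17 (L = (½)*34 = 17)
V(G, q) = 1/11
(L + 64)*V(-3*(-1)*(-5), 12) = (17 + 64)*(1/11) = 81*(1/11) = 81/11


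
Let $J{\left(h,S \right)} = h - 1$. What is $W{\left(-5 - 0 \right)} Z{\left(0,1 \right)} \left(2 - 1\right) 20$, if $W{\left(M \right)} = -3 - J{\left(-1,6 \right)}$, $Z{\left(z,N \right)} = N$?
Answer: $-20$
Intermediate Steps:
$J{\left(h,S \right)} = -1 + h$ ($J{\left(h,S \right)} = h - 1 = -1 + h$)
$W{\left(M \right)} = -1$ ($W{\left(M \right)} = -3 - \left(-1 - 1\right) = -3 - -2 = -3 + 2 = -1$)
$W{\left(-5 - 0 \right)} Z{\left(0,1 \right)} \left(2 - 1\right) 20 = - 1 \left(2 - 1\right) 20 = - 1 \cdot 1 \cdot 20 = \left(-1\right) 1 \cdot 20 = \left(-1\right) 20 = -20$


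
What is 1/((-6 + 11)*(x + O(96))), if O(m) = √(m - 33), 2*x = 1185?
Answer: 158/467991 - 4*√7/2339955 ≈ 0.00033309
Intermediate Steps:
x = 1185/2 (x = (½)*1185 = 1185/2 ≈ 592.50)
O(m) = √(-33 + m)
1/((-6 + 11)*(x + O(96))) = 1/((-6 + 11)*(1185/2 + √(-33 + 96))) = 1/(5*(1185/2 + √63)) = 1/(5*(1185/2 + 3*√7))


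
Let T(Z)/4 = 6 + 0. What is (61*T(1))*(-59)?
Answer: -86376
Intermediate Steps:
T(Z) = 24 (T(Z) = 4*(6 + 0) = 4*6 = 24)
(61*T(1))*(-59) = (61*24)*(-59) = 1464*(-59) = -86376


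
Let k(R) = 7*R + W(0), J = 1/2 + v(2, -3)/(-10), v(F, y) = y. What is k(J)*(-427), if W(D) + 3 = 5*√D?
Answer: -5551/5 ≈ -1110.2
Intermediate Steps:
W(D) = -3 + 5*√D
J = ⅘ (J = 1/2 - 3/(-10) = 1*(½) - 3*(-⅒) = ½ + 3/10 = ⅘ ≈ 0.80000)
k(R) = -3 + 7*R (k(R) = 7*R + (-3 + 5*√0) = 7*R + (-3 + 5*0) = 7*R + (-3 + 0) = 7*R - 3 = -3 + 7*R)
k(J)*(-427) = (-3 + 7*(⅘))*(-427) = (-3 + 28/5)*(-427) = (13/5)*(-427) = -5551/5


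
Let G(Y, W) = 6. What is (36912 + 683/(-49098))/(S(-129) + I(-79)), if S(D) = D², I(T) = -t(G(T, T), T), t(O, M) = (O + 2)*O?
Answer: 1812304693/814683114 ≈ 2.2246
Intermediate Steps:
t(O, M) = O*(2 + O) (t(O, M) = (2 + O)*O = O*(2 + O))
I(T) = -48 (I(T) = -6*(2 + 6) = -6*8 = -1*48 = -48)
(36912 + 683/(-49098))/(S(-129) + I(-79)) = (36912 + 683/(-49098))/((-129)² - 48) = (36912 + 683*(-1/49098))/(16641 - 48) = (36912 - 683/49098)/16593 = (1812304693/49098)*(1/16593) = 1812304693/814683114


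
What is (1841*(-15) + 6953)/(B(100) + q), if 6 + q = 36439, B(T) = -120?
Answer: -20662/36313 ≈ -0.56900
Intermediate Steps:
q = 36433 (q = -6 + 36439 = 36433)
(1841*(-15) + 6953)/(B(100) + q) = (1841*(-15) + 6953)/(-120 + 36433) = (-27615 + 6953)/36313 = -20662*1/36313 = -20662/36313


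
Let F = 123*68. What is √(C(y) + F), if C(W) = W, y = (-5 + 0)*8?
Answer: 2*√2081 ≈ 91.236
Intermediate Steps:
y = -40 (y = -5*8 = -40)
F = 8364
√(C(y) + F) = √(-40 + 8364) = √8324 = 2*√2081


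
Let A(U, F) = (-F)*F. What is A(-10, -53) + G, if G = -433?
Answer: -3242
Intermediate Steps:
A(U, F) = -F²
A(-10, -53) + G = -1*(-53)² - 433 = -1*2809 - 433 = -2809 - 433 = -3242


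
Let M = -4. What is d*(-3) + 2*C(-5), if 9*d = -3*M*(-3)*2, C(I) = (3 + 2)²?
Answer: 74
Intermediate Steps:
C(I) = 25 (C(I) = 5² = 25)
d = -8 (d = (-3*(-4*(-3))*2)/9 = (-36*2)/9 = (-3*24)/9 = (⅑)*(-72) = -8)
d*(-3) + 2*C(-5) = -8*(-3) + 2*25 = 24 + 50 = 74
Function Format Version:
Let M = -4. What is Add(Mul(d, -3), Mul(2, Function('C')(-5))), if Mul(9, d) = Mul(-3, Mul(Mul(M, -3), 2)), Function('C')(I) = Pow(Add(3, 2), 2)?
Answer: 74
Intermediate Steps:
Function('C')(I) = 25 (Function('C')(I) = Pow(5, 2) = 25)
d = -8 (d = Mul(Rational(1, 9), Mul(-3, Mul(Mul(-4, -3), 2))) = Mul(Rational(1, 9), Mul(-3, Mul(12, 2))) = Mul(Rational(1, 9), Mul(-3, 24)) = Mul(Rational(1, 9), -72) = -8)
Add(Mul(d, -3), Mul(2, Function('C')(-5))) = Add(Mul(-8, -3), Mul(2, 25)) = Add(24, 50) = 74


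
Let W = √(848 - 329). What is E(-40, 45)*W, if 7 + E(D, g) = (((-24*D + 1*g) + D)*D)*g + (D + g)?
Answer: -1737002*√519 ≈ -3.9572e+7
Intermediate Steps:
E(D, g) = -7 + D + g + D*g*(g - 23*D) (E(D, g) = -7 + ((((-24*D + 1*g) + D)*D)*g + (D + g)) = -7 + ((((-24*D + g) + D)*D)*g + (D + g)) = -7 + ((((g - 24*D) + D)*D)*g + (D + g)) = -7 + (((g - 23*D)*D)*g + (D + g)) = -7 + ((D*(g - 23*D))*g + (D + g)) = -7 + (D*g*(g - 23*D) + (D + g)) = -7 + (D + g + D*g*(g - 23*D)) = -7 + D + g + D*g*(g - 23*D))
W = √519 ≈ 22.782
E(-40, 45)*W = (-7 - 40 + 45 - 40*45² - 23*45*(-40)²)*√519 = (-7 - 40 + 45 - 40*2025 - 23*45*1600)*√519 = (-7 - 40 + 45 - 81000 - 1656000)*√519 = -1737002*√519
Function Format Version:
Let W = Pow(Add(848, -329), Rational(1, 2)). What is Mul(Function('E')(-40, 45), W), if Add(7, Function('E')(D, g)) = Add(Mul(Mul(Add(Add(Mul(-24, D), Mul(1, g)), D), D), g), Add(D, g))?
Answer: Mul(-1737002, Pow(519, Rational(1, 2))) ≈ -3.9572e+7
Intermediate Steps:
Function('E')(D, g) = Add(-7, D, g, Mul(D, g, Add(g, Mul(-23, D)))) (Function('E')(D, g) = Add(-7, Add(Mul(Mul(Add(Add(Mul(-24, D), Mul(1, g)), D), D), g), Add(D, g))) = Add(-7, Add(Mul(Mul(Add(Add(Mul(-24, D), g), D), D), g), Add(D, g))) = Add(-7, Add(Mul(Mul(Add(Add(g, Mul(-24, D)), D), D), g), Add(D, g))) = Add(-7, Add(Mul(Mul(Add(g, Mul(-23, D)), D), g), Add(D, g))) = Add(-7, Add(Mul(Mul(D, Add(g, Mul(-23, D))), g), Add(D, g))) = Add(-7, Add(Mul(D, g, Add(g, Mul(-23, D))), Add(D, g))) = Add(-7, Add(D, g, Mul(D, g, Add(g, Mul(-23, D))))) = Add(-7, D, g, Mul(D, g, Add(g, Mul(-23, D)))))
W = Pow(519, Rational(1, 2)) ≈ 22.782
Mul(Function('E')(-40, 45), W) = Mul(Add(-7, -40, 45, Mul(-40, Pow(45, 2)), Mul(-23, 45, Pow(-40, 2))), Pow(519, Rational(1, 2))) = Mul(Add(-7, -40, 45, Mul(-40, 2025), Mul(-23, 45, 1600)), Pow(519, Rational(1, 2))) = Mul(Add(-7, -40, 45, -81000, -1656000), Pow(519, Rational(1, 2))) = Mul(-1737002, Pow(519, Rational(1, 2)))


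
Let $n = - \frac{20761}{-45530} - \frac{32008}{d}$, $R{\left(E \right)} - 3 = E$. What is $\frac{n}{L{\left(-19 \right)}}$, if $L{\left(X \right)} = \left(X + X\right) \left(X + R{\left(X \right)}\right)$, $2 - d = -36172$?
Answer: $- \frac{353157913}{1095256476300} \approx -0.00032244$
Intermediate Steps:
$d = 36174$ ($d = 2 - -36172 = 2 + 36172 = 36174$)
$R{\left(E \right)} = 3 + E$
$n = - \frac{353157913}{823501110}$ ($n = - \frac{20761}{-45530} - \frac{32008}{36174} = \left(-20761\right) \left(- \frac{1}{45530}\right) - \frac{16004}{18087} = \frac{20761}{45530} - \frac{16004}{18087} = - \frac{353157913}{823501110} \approx -0.42885$)
$L{\left(X \right)} = 2 X \left(3 + 2 X\right)$ ($L{\left(X \right)} = \left(X + X\right) \left(X + \left(3 + X\right)\right) = 2 X \left(3 + 2 X\right)$)
$\frac{n}{L{\left(-19 \right)}} = - \frac{353157913}{823501110 \cdot 2 \left(-19\right) \left(3 + 2 \left(-19\right)\right)} = - \frac{353157913}{823501110 \cdot 2 \left(-19\right) \left(3 - 38\right)} = - \frac{353157913}{823501110 \cdot 2 \left(-19\right) \left(-35\right)} = - \frac{353157913}{823501110 \cdot 1330} = \left(- \frac{353157913}{823501110}\right) \frac{1}{1330} = - \frac{353157913}{1095256476300}$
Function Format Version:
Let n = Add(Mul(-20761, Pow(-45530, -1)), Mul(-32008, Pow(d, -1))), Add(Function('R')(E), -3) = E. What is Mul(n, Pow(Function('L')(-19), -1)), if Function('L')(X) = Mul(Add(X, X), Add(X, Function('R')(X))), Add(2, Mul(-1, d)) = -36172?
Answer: Rational(-353157913, 1095256476300) ≈ -0.00032244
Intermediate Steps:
d = 36174 (d = Add(2, Mul(-1, -36172)) = Add(2, 36172) = 36174)
Function('R')(E) = Add(3, E)
n = Rational(-353157913, 823501110) (n = Add(Mul(-20761, Pow(-45530, -1)), Mul(-32008, Pow(36174, -1))) = Add(Mul(-20761, Rational(-1, 45530)), Mul(-32008, Rational(1, 36174))) = Add(Rational(20761, 45530), Rational(-16004, 18087)) = Rational(-353157913, 823501110) ≈ -0.42885)
Function('L')(X) = Mul(2, X, Add(3, Mul(2, X))) (Function('L')(X) = Mul(Add(X, X), Add(X, Add(3, X))) = Mul(Mul(2, X), Add(3, Mul(2, X))) = Mul(2, X, Add(3, Mul(2, X))))
Mul(n, Pow(Function('L')(-19), -1)) = Mul(Rational(-353157913, 823501110), Pow(Mul(2, -19, Add(3, Mul(2, -19))), -1)) = Mul(Rational(-353157913, 823501110), Pow(Mul(2, -19, Add(3, -38)), -1)) = Mul(Rational(-353157913, 823501110), Pow(Mul(2, -19, -35), -1)) = Mul(Rational(-353157913, 823501110), Pow(1330, -1)) = Mul(Rational(-353157913, 823501110), Rational(1, 1330)) = Rational(-353157913, 1095256476300)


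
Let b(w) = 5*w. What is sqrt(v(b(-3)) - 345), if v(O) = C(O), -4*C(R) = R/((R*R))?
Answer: I*sqrt(310485)/30 ≈ 18.574*I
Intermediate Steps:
C(R) = -1/(4*R) (C(R) = -R/(4*(R*R)) = -R/(4*(R**2)) = -R/(4*R**2) = -1/(4*R))
v(O) = -1/(4*O)
sqrt(v(b(-3)) - 345) = sqrt(-1/(4*(5*(-3))) - 345) = sqrt(-1/4/(-15) - 345) = sqrt(-1/4*(-1/15) - 345) = sqrt(1/60 - 345) = sqrt(-20699/60) = I*sqrt(310485)/30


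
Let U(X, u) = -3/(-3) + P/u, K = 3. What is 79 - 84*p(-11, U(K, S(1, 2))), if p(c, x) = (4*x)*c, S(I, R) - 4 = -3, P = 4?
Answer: 18559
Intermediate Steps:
S(I, R) = 1 (S(I, R) = 4 - 3 = 1)
U(X, u) = 1 + 4/u (U(X, u) = -3/(-3) + 4/u = -3*(-⅓) + 4/u = 1 + 4/u)
p(c, x) = 4*c*x
79 - 84*p(-11, U(K, S(1, 2))) = 79 - 336*(-11)*(4 + 1)/1 = 79 - 336*(-11)*1*5 = 79 - 336*(-11)*5 = 79 - 84*(-220) = 79 + 18480 = 18559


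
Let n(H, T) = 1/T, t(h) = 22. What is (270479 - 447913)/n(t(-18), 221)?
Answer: -39212914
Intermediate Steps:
(270479 - 447913)/n(t(-18), 221) = (270479 - 447913)/(1/221) = -177434/1/221 = -177434*221 = -39212914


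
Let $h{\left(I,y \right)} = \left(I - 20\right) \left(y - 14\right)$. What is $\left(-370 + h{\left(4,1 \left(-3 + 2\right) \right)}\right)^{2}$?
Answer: $16900$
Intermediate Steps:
$h{\left(I,y \right)} = \left(-20 + I\right) \left(-14 + y\right)$
$\left(-370 + h{\left(4,1 \left(-3 + 2\right) \right)}\right)^{2} = \left(-370 + \left(280 - 20 \cdot 1 \left(-3 + 2\right) - 56 + 4 \cdot 1 \left(-3 + 2\right)\right)\right)^{2} = \left(-370 + \left(280 - 20 \cdot 1 \left(-1\right) - 56 + 4 \cdot 1 \left(-1\right)\right)\right)^{2} = \left(-370 + \left(280 - -20 - 56 + 4 \left(-1\right)\right)\right)^{2} = \left(-370 + \left(280 + 20 - 56 - 4\right)\right)^{2} = \left(-370 + 240\right)^{2} = \left(-130\right)^{2} = 16900$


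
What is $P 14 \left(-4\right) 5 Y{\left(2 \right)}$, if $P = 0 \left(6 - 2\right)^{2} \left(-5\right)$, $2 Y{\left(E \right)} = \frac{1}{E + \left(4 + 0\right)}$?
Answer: $0$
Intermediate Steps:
$Y{\left(E \right)} = \frac{1}{2 \left(4 + E\right)}$ ($Y{\left(E \right)} = \frac{1}{2 \left(E + \left(4 + 0\right)\right)} = \frac{1}{2 \left(E + 4\right)} = \frac{1}{2 \left(4 + E\right)}$)
$P = 0$ ($P = 0 \cdot 4^{2} \left(-5\right) = 0 \cdot 16 \left(-5\right) = 0 \left(-5\right) = 0$)
$P 14 \left(-4\right) 5 Y{\left(2 \right)} = 0 \cdot 14 \left(-4\right) 5 \frac{1}{2 \left(4 + 2\right)} = 0 \left(- 20 \frac{1}{2 \cdot 6}\right) = 0 \left(- 20 \cdot \frac{1}{2} \cdot \frac{1}{6}\right) = 0 \left(\left(-20\right) \frac{1}{12}\right) = 0 \left(- \frac{5}{3}\right) = 0$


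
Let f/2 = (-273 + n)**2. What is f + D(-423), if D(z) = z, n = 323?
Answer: 4577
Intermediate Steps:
f = 5000 (f = 2*(-273 + 323)**2 = 2*50**2 = 2*2500 = 5000)
f + D(-423) = 5000 - 423 = 4577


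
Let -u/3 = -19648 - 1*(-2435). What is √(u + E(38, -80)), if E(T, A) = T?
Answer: √51677 ≈ 227.33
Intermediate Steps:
u = 51639 (u = -3*(-19648 - 1*(-2435)) = -3*(-19648 + 2435) = -3*(-17213) = 51639)
√(u + E(38, -80)) = √(51639 + 38) = √51677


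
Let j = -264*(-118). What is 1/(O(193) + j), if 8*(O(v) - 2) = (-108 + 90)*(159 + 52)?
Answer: 4/122717 ≈ 3.2595e-5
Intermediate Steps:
j = 31152
O(v) = -1891/4 (O(v) = 2 + ((-108 + 90)*(159 + 52))/8 = 2 + (-18*211)/8 = 2 + (⅛)*(-3798) = 2 - 1899/4 = -1891/4)
1/(O(193) + j) = 1/(-1891/4 + 31152) = 1/(122717/4) = 4/122717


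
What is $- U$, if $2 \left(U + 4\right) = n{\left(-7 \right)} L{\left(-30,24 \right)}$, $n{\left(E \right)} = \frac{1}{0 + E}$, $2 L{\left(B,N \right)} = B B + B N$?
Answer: $\frac{73}{7} \approx 10.429$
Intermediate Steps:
$L{\left(B,N \right)} = \frac{B^{2}}{2} + \frac{B N}{2}$ ($L{\left(B,N \right)} = \frac{B B + B N}{2} = \frac{B^{2} + B N}{2} = \frac{B^{2}}{2} + \frac{B N}{2}$)
$n{\left(E \right)} = \frac{1}{E}$
$U = - \frac{73}{7}$ ($U = -4 + \frac{\frac{1}{-7} \cdot \frac{1}{2} \left(-30\right) \left(-30 + 24\right)}{2} = -4 + \frac{\left(- \frac{1}{7}\right) \frac{1}{2} \left(-30\right) \left(-6\right)}{2} = -4 + \frac{\left(- \frac{1}{7}\right) 90}{2} = -4 + \frac{1}{2} \left(- \frac{90}{7}\right) = -4 - \frac{45}{7} = - \frac{73}{7} \approx -10.429$)
$- U = \left(-1\right) \left(- \frac{73}{7}\right) = \frac{73}{7}$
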